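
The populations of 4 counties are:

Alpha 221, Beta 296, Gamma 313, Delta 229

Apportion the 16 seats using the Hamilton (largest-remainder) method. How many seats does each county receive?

Total 1059; standard divisor 1059/16 ≈ 66.188.
Standard quotas: Alpha 3.339, Beta 4.472, Gamma 4.729, Delta 3.460.
Lower quotas: Alpha 3, Beta 4, Gamma 4, Delta 3 (sum 14, leaving 2 seats).
Remainders in descending order: Gamma 0.729, Beta 0.472, Delta 0.460, Alpha 0.339.
The surplus seats go to Gamma, Beta.

Alpha: 3; Beta: 5; Gamma: 5; Delta: 3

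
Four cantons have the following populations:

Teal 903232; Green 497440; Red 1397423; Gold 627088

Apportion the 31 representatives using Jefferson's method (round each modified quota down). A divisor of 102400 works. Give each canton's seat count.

Teal: 8; Green: 4; Red: 13; Gold: 6

With modified divisor 102400: modified quotas Teal 8.821, Green 4.858, Red 13.647, Gold 6.124.
Rounding down: Teal 8, Green 4, Red 13, Gold 6 (total 31).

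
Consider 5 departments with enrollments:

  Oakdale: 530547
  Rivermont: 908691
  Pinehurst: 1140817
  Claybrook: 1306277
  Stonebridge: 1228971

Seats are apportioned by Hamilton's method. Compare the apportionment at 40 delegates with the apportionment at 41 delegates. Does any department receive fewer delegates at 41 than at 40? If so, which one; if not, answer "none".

At 40 seats: Oakdale 4, Rivermont 7, Pinehurst 9, Claybrook 10, Stonebridge 10.
At 41 seats: Oakdale 4, Rivermont 7, Pinehurst 9, Claybrook 11, Stonebridge 10.
No department's allocation decreased.

none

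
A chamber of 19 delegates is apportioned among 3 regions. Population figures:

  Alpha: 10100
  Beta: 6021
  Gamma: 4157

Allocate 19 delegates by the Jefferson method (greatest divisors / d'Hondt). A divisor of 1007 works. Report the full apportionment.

Alpha 10; Beta 5; Gamma 4

With modified divisor 1007: modified quotas Alpha 10.030, Beta 5.979, Gamma 4.128.
Rounding down: Alpha 10, Beta 5, Gamma 4 (total 19).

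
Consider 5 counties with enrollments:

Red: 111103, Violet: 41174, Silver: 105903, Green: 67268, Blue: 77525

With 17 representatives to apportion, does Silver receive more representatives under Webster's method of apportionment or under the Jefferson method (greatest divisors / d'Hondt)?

Jefferson

Webster: Red 5, Violet 2, Silver 4, Green 3, Blue 3.
Jefferson: Red 5, Violet 1, Silver 5, Green 3, Blue 3.
Silver gets 4 under Webster and 5 under Jefferson.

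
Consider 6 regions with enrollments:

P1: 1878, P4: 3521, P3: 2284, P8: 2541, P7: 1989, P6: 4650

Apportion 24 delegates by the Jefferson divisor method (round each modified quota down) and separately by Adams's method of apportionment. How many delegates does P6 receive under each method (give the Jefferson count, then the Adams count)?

Jefferson: P1 2, P4 5, P3 3, P8 4, P7 3, P6 7.
Adams: P1 3, P4 5, P3 3, P8 4, P7 3, P6 6.
P6 gets 7 under Jefferson and 6 under Adams.

7 and 6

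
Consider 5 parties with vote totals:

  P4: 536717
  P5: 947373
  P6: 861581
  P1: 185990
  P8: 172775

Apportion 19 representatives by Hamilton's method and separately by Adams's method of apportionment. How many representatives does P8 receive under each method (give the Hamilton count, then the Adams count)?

1 and 2

Hamilton: P4 4, P5 7, P6 6, P1 1, P8 1.
Adams: P4 4, P5 6, P6 5, P1 2, P8 2.
P8 gets 1 under Hamilton and 2 under Adams.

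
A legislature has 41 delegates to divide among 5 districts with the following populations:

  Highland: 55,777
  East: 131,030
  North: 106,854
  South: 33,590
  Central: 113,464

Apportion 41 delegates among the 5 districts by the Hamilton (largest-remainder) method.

Highland: 5, East: 12, North: 10, South: 3, Central: 11

The standard divisor is 440715/41 ≈ 10749.146.
Standard quotas: Highland 5.1890, East 12.1898, North 9.9407, South 3.1249, Central 10.5556.
Lower quotas: Highland 5, East 12, North 9, South 3, Central 10 (sum 39, leaving 2 seats).
Remainders in descending order: North 0.9407, Central 0.5556, East 0.1898, Highland 0.1890, South 0.1249.
The surplus seats go to North, Central.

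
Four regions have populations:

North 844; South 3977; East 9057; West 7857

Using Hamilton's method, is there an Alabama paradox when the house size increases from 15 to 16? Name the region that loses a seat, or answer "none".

North

At 15 seats: North 1, South 3, East 6, West 5.
At 16 seats: North 0, South 3, East 7, West 6.
North drops from 1 to 0.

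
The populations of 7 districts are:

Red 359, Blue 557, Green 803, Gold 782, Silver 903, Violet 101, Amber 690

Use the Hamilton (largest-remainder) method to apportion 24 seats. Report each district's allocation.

Red: 2, Blue: 3, Green: 5, Gold: 4, Silver: 5, Violet: 1, Amber: 4

Total 4195; standard divisor 4195/24 ≈ 174.792.
Standard quotas: Red 2.054, Blue 3.187, Green 4.594, Gold 4.474, Silver 5.166, Violet 0.578, Amber 3.948.
Lower quotas: Red 2, Blue 3, Green 4, Gold 4, Silver 5, Violet 0, Amber 3 (sum 21, leaving 3 seats).
Remainders in descending order: Amber 0.948, Green 0.594, Violet 0.578, Gold 0.474, Blue 0.187, Silver 0.166, Red 0.054.
Largest remainders: Amber, Green, Violet receive the extra seats.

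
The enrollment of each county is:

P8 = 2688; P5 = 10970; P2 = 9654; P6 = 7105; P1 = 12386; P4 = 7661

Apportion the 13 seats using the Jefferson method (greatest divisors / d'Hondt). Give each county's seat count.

Standard divisor 50464/13 ≈ 3881.846; standard quotas: P8 0.692, P5 2.826, P2 2.487, P6 1.830, P1 3.191, P4 1.974.
Rounding down gives 0, 2, 2, 1, 3, 1 = 9 seats, so the divisor must be adjusted.
With modified divisor 3160: modified quotas P8 0.851, P5 3.472, P2 3.055, P6 2.248, P1 3.920, P4 2.424.
Rounding down: P8 0, P5 3, P2 3, P6 2, P1 3, P4 2 (total 13).

P8=0, P5=3, P2=3, P6=2, P1=3, P4=2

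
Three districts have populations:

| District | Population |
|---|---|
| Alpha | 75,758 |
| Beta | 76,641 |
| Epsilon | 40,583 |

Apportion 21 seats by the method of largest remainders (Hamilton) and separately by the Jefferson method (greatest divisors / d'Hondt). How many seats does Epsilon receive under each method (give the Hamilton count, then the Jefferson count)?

5 and 4

Hamilton: Alpha 8, Beta 8, Epsilon 5.
Jefferson: Alpha 8, Beta 9, Epsilon 4.
Epsilon gets 5 under Hamilton and 4 under Jefferson.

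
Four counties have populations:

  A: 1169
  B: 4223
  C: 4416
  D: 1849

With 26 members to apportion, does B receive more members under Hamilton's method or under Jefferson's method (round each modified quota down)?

Jefferson

Hamilton: A 3, B 9, C 10, D 4.
Jefferson: A 2, B 10, C 10, D 4.
B gets 9 under Hamilton and 10 under Jefferson.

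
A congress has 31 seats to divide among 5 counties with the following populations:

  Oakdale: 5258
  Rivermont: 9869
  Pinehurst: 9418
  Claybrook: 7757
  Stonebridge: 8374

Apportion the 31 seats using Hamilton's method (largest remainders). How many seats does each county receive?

Oakdale 4, Rivermont 8, Pinehurst 7, Claybrook 6, Stonebridge 6

Standard divisor: 40676 ÷ 31 ≈ 1312.129.
Standard quotas: Oakdale 4.0072, Rivermont 7.5214, Pinehurst 7.1776, Claybrook 5.9118, Stonebridge 6.3820.
Lower quotas: Oakdale 4, Rivermont 7, Pinehurst 7, Claybrook 5, Stonebridge 6 (sum 29, leaving 2 seats).
Remainders in descending order: Claybrook 0.9118, Rivermont 0.5214, Stonebridge 0.3820, Pinehurst 0.1776, Oakdale 0.0072.
The surplus seats go to Claybrook, Rivermont.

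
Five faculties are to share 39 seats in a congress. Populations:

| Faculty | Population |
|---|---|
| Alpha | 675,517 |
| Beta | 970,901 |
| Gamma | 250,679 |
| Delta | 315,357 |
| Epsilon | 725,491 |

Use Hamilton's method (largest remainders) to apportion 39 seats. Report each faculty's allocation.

Total 2937945; standard divisor 2937945/39 ≈ 75331.923.
Standard quotas: Alpha 8.9672, Beta 12.8883, Gamma 3.3277, Delta 4.1862, Epsilon 9.6306.
Lower quotas: Alpha 8, Beta 12, Gamma 3, Delta 4, Epsilon 9 (sum 36, leaving 3 seats).
Remainders in descending order: Alpha 0.9672, Beta 0.8883, Epsilon 0.6306, Gamma 0.3277, Delta 0.1862.
The surplus seats go to Alpha, Beta, Epsilon.

Alpha: 9, Beta: 13, Gamma: 3, Delta: 4, Epsilon: 10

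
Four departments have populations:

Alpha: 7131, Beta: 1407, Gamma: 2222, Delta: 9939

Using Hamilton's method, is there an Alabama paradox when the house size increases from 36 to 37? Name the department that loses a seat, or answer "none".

Beta

At 36 seats: Alpha 12, Beta 3, Gamma 4, Delta 17.
At 37 seats: Alpha 13, Beta 2, Gamma 4, Delta 18.
Beta drops from 3 to 2.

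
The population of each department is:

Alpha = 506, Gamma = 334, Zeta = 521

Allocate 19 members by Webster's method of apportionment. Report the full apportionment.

Standard divisor 1361/19 ≈ 71.632; standard quotas: Alpha 7.064, Gamma 4.663, Zeta 7.273.
Rounding to the nearest integer gives Alpha 7, Gamma 5, Zeta 7 — total 19, matching the house size, so no adjustment is needed.

Alpha 7, Gamma 5, Zeta 7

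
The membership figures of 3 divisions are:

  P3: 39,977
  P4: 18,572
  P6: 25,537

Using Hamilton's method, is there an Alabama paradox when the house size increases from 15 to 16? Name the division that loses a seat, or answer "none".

none

At 15 seats: P3 7, P4 3, P6 5.
At 16 seats: P3 8, P4 3, P6 5.
No division's allocation decreased.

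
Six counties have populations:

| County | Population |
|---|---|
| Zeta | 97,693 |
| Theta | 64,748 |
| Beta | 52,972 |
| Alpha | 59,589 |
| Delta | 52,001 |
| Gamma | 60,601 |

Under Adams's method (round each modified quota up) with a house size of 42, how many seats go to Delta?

Standard divisor 387604/42 ≈ 9228.667; standard quotas: Zeta 10.586, Theta 7.016, Beta 5.740, Alpha 6.457, Delta 5.635, Gamma 6.567.
Rounding up gives 11, 8, 6, 7, 6, 7 = 45 seats, so the divisor must be adjusted.
With modified divisor 10000: modified quotas Zeta 9.769, Theta 6.475, Beta 5.297, Alpha 5.959, Delta 5.200, Gamma 6.060.
Rounding up: Zeta 10, Theta 7, Beta 6, Alpha 6, Delta 6, Gamma 7 (total 42).
Delta receives 6.

6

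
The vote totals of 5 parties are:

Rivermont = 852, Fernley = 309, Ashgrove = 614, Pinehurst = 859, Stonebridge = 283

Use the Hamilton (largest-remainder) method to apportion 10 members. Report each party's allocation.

Rivermont: 3; Fernley: 1; Ashgrove: 2; Pinehurst: 3; Stonebridge: 1

The standard divisor is 2917/10 ≈ 291.7.
Standard quotas: Rivermont 2.921, Fernley 1.059, Ashgrove 2.105, Pinehurst 2.945, Stonebridge 0.970.
Lower quotas: Rivermont 2, Fernley 1, Ashgrove 2, Pinehurst 2, Stonebridge 0 (sum 7, leaving 3 seats).
Remainders in descending order: Stonebridge 0.970, Pinehurst 0.945, Rivermont 0.921, Ashgrove 0.105, Fernley 0.059.
The surplus seats go to Stonebridge, Pinehurst, Rivermont.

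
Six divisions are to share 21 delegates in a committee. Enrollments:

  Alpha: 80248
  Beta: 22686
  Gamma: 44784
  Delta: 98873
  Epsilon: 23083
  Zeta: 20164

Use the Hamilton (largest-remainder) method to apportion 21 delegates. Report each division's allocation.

Alpha: 6, Beta: 2, Gamma: 3, Delta: 7, Epsilon: 2, Zeta: 1

Standard divisor: 289838 ÷ 21 ≈ 13801.81.
Standard quotas: Alpha 5.8143, Beta 1.6437, Gamma 3.2448, Delta 7.1638, Epsilon 1.6725, Zeta 1.4610.
Lower quotas: Alpha 5, Beta 1, Gamma 3, Delta 7, Epsilon 1, Zeta 1 (sum 18, leaving 3 seats).
Remainders in descending order: Alpha 0.8143, Epsilon 0.6725, Beta 0.6437, Zeta 0.4610, Gamma 0.2448, Delta 0.1638.
Largest remainders: Alpha, Epsilon, Beta receive the extra seats.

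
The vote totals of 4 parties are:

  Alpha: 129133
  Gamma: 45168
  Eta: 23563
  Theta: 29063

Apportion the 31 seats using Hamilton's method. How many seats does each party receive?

Total 226927; standard divisor 226927/31 ≈ 7320.226.
Standard quotas: Alpha 17.6406, Gamma 6.1703, Eta 3.2189, Theta 3.9702.
Lower quotas: Alpha 17, Gamma 6, Eta 3, Theta 3 (sum 29, leaving 2 seats).
Remainders in descending order: Theta 0.9702, Alpha 0.6406, Eta 0.2189, Gamma 0.1703.
The surplus seats go to Theta, Alpha.

Alpha 18, Gamma 6, Eta 3, Theta 4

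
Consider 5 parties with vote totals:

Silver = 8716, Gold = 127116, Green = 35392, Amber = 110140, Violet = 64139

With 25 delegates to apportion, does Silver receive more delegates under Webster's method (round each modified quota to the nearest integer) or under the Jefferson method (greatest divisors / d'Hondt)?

Webster

Webster: Silver 1, Gold 9, Green 2, Amber 8, Violet 5.
Jefferson: Silver 0, Gold 10, Green 2, Amber 8, Violet 5.
Silver gets 1 under Webster and 0 under Jefferson.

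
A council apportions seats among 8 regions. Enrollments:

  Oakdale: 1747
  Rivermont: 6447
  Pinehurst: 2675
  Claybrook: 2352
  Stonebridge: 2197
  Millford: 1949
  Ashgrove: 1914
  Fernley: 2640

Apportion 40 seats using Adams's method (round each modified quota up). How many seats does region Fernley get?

5

Standard divisor 21921/40 ≈ 548.025; standard quotas: Oakdale 3.188, Rivermont 11.764, Pinehurst 4.881, Claybrook 4.292, Stonebridge 4.009, Millford 3.556, Ashgrove 3.493, Fernley 4.817.
Rounding up gives 4, 12, 5, 5, 5, 4, 4, 5 = 44 seats, so the divisor must be adjusted.
With modified divisor 600: modified quotas Oakdale 2.912, Rivermont 10.745, Pinehurst 4.458, Claybrook 3.920, Stonebridge 3.662, Millford 3.248, Ashgrove 3.190, Fernley 4.400.
Rounding up: Oakdale 3, Rivermont 11, Pinehurst 5, Claybrook 4, Stonebridge 4, Millford 4, Ashgrove 4, Fernley 5 (total 40).
Fernley receives 5.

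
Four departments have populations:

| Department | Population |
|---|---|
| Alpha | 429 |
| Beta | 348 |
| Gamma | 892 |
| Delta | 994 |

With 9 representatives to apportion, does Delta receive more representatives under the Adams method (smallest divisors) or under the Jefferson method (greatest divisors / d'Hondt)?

Jefferson

Adams: Alpha 2, Beta 1, Gamma 3, Delta 3.
Jefferson: Alpha 1, Beta 1, Gamma 3, Delta 4.
Delta gets 3 under Adams and 4 under Jefferson.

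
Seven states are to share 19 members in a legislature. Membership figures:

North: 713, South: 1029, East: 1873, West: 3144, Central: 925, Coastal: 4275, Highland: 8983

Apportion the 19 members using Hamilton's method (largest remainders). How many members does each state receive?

The standard divisor is 20942/19 ≈ 1102.211.
Standard quotas: North 0.6469, South 0.9336, East 1.6993, West 2.8524, Central 0.8392, Coastal 3.8786, Highland 8.1500.
Lower quotas: North 0, South 0, East 1, West 2, Central 0, Coastal 3, Highland 8 (sum 14, leaving 5 seats).
Remainders in descending order: South 0.9336, Coastal 0.8786, West 0.8524, Central 0.8392, East 0.6993, North 0.6469, Highland 0.1500.
Largest remainders: South, Coastal, West, Central, East receive the extra seats.

North 0, South 1, East 2, West 3, Central 1, Coastal 4, Highland 8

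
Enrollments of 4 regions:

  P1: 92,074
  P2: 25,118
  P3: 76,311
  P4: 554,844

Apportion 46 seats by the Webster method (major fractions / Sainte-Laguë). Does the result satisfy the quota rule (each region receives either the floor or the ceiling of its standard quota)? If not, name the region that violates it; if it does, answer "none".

Standard quotas: P1 5.660, P2 1.544, P3 4.691, P4 34.106.
Webster allocation: P1 6, P2 2, P3 5, P4 33.
P4 has quota 34.106 (lower 34, upper 35) but receives 33 — outside the quota interval.

P4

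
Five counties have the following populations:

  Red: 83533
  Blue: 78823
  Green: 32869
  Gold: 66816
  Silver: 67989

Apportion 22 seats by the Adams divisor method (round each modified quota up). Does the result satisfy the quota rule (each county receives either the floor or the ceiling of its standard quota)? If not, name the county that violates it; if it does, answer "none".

Standard quotas: Red 5.568, Blue 5.254, Green 2.191, Gold 4.454, Silver 4.532.
Adams allocation: Red 6, Blue 5, Green 2, Gold 4, Silver 5.
Every allocation lies between the lower and upper quota.

none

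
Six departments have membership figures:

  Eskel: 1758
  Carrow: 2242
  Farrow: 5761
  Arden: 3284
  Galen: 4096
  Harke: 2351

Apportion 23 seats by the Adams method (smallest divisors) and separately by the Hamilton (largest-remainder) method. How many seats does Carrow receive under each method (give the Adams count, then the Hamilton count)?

3 and 2

Adams: Eskel 2, Carrow 3, Farrow 6, Arden 4, Galen 5, Harke 3.
Hamilton: Eskel 2, Carrow 2, Farrow 7, Arden 4, Galen 5, Harke 3.
Carrow gets 3 under Adams and 2 under Hamilton.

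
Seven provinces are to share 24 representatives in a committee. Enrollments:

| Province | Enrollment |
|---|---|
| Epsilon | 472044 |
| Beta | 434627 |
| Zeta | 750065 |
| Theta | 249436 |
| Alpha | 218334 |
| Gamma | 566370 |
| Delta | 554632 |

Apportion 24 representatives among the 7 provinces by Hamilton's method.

Epsilon: 3; Beta: 3; Zeta: 6; Theta: 2; Alpha: 2; Gamma: 4; Delta: 4

Standard divisor: 3245508 ÷ 24 ≈ 135229.5.
Standard quotas: Epsilon 3.4907, Beta 3.2140, Zeta 5.5466, Theta 1.8445, Alpha 1.6145, Gamma 4.1882, Delta 4.1014.
Lower quotas: Epsilon 3, Beta 3, Zeta 5, Theta 1, Alpha 1, Gamma 4, Delta 4 (sum 21, leaving 3 seats).
Remainders in descending order: Theta 0.8445, Alpha 0.6145, Zeta 0.5466, Epsilon 0.4907, Beta 0.2140, Gamma 0.1882, Delta 0.1014.
Largest remainders: Theta, Alpha, Zeta receive the extra seats.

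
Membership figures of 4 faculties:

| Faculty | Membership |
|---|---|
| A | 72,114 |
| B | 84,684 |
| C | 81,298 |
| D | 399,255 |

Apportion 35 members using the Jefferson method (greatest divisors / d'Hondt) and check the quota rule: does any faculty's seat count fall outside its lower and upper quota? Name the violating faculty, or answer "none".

Standard quotas: A 3.960, B 4.650, C 4.464, D 21.925.
Jefferson allocation: A 4, B 4, C 4, D 23.
D has quota 21.925 (lower 21, upper 22) but receives 23 — outside the quota interval.

D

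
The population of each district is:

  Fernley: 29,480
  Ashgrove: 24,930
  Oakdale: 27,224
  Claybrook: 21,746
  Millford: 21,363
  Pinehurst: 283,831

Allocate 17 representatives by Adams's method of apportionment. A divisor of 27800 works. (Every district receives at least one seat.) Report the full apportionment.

Fernley 2; Ashgrove 1; Oakdale 1; Claybrook 1; Millford 1; Pinehurst 11

With modified divisor 27800: modified quotas Fernley 1.060, Ashgrove 0.897, Oakdale 0.979, Claybrook 0.782, Millford 0.768, Pinehurst 10.210.
Rounding up: Fernley 2, Ashgrove 1, Oakdale 1, Claybrook 1, Millford 1, Pinehurst 11 (total 17).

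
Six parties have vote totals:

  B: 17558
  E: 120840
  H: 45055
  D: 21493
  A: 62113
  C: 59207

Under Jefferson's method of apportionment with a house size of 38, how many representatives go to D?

Standard divisor 326266/38 ≈ 8585.947; standard quotas: B 2.045, E 14.074, H 5.248, D 2.503, A 7.234, C 6.896.
Rounding down gives 2, 14, 5, 2, 7, 6 = 36 seats, so the divisor must be adjusted.
With modified divisor 7900: modified quotas B 2.223, E 15.296, H 5.703, D 2.721, A 7.862, C 7.495.
Rounding down: B 2, E 15, H 5, D 2, A 7, C 7 (total 38).
D receives 2.

2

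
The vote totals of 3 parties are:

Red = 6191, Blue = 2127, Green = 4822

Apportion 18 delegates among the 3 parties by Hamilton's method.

Red 8, Blue 3, Green 7

Total 13140; standard divisor 13140/18 = 730.
Standard quotas: Red 8.4808, Blue 2.9137, Green 6.6055.
Lower quotas: Red 8, Blue 2, Green 6 (sum 16, leaving 2 seats).
Remainders in descending order: Blue 0.9137, Green 0.6055, Red 0.4808.
Largest remainders: Blue, Green receive the extra seats.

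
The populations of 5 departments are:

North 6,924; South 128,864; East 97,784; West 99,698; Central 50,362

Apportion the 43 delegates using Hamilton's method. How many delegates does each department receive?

North 1, South 14, East 11, West 11, Central 6

Standard divisor: 383632 ÷ 43 ≈ 8921.674.
Standard quotas: North 0.7761, South 14.4439, East 10.9603, West 11.1748, Central 5.6449.
Lower quotas: North 0, South 14, East 10, West 11, Central 5 (sum 40, leaving 3 seats).
Remainders in descending order: East 0.9603, North 0.7761, Central 0.6449, South 0.4439, West 0.1748.
The surplus seats go to East, North, Central.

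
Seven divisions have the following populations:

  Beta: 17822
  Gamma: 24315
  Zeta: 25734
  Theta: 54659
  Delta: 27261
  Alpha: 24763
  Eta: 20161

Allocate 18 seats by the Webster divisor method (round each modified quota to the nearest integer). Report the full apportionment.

Standard divisor 194715/18 ≈ 10817.5; standard quotas: Beta 1.648, Gamma 2.248, Zeta 2.379, Theta 5.053, Delta 2.520, Alpha 2.289, Eta 1.864.
Rounding to the nearest integer gives Beta 2, Gamma 2, Zeta 2, Theta 5, Delta 3, Alpha 2, Eta 2 — total 18, matching the house size, so no adjustment is needed.

Beta: 2; Gamma: 2; Zeta: 2; Theta: 5; Delta: 3; Alpha: 2; Eta: 2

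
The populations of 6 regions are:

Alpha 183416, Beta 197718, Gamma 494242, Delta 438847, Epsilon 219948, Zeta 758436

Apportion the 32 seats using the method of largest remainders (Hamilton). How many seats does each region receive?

Alpha 2, Beta 3, Gamma 7, Delta 6, Epsilon 3, Zeta 11

Total 2292607; standard divisor 2292607/32 ≈ 71643.969.
Standard quotas: Alpha 2.5601, Beta 2.7597, Gamma 6.8986, Delta 6.1254, Epsilon 3.0700, Zeta 10.5862.
Lower quotas: Alpha 2, Beta 2, Gamma 6, Delta 6, Epsilon 3, Zeta 10 (sum 29, leaving 3 seats).
Remainders in descending order: Gamma 0.8986, Beta 0.7597, Zeta 0.5862, Alpha 0.5601, Delta 0.1254, Epsilon 0.0700.
Largest remainders: Gamma, Beta, Zeta receive the extra seats.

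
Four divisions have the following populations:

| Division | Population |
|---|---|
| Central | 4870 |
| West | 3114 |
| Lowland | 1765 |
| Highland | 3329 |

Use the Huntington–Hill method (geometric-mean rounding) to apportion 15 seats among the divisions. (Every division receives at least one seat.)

With divisor 894: modified quotas Central 5.447, West 3.483, Lowland 1.974, Highland 3.724.
Geometric-mean thresholds: Central √(5·6)=5.477, West √(3·4)=3.464, Lowland √(1·2)=1.414, Highland √(3·4)=3.464.
Each quota rounded against its threshold gives Central 5, West 4, Lowland 2, Highland 4 (total 15).

Central: 5, West: 4, Lowland: 2, Highland: 4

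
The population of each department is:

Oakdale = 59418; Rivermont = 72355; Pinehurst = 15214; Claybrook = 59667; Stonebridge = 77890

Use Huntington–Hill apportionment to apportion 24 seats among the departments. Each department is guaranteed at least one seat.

With divisor 11592: modified quotas Oakdale 5.126, Rivermont 6.242, Pinehurst 1.312, Claybrook 5.147, Stonebridge 6.719.
Geometric-mean thresholds: Oakdale √(5·6)=5.477, Rivermont √(6·7)=6.481, Pinehurst √(1·2)=1.414, Claybrook √(5·6)=5.477, Stonebridge √(6·7)=6.481.
Each quota rounded against its threshold gives Oakdale 5, Rivermont 6, Pinehurst 1, Claybrook 5, Stonebridge 7 (total 24).

Oakdale 5; Rivermont 6; Pinehurst 1; Claybrook 5; Stonebridge 7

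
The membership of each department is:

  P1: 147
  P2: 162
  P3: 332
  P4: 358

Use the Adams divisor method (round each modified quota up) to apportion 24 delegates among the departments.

Standard divisor 999/24 ≈ 41.625; standard quotas: P1 3.532, P2 3.892, P3 7.976, P4 8.601.
Rounding up gives 4, 4, 8, 9 = 25 seats, so the divisor must be adjusted.
With modified divisor 46: modified quotas P1 3.196, P2 3.522, P3 7.217, P4 7.783.
Rounding up: P1 4, P2 4, P3 8, P4 8 (total 24).

P1 4, P2 4, P3 8, P4 8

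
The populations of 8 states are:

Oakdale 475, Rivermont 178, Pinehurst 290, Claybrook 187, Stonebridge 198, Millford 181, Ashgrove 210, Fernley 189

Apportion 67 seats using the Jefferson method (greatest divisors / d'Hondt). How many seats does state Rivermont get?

6

Standard divisor 1908/67 ≈ 28.478; standard quotas: Oakdale 16.680, Rivermont 6.251, Pinehurst 10.183, Claybrook 6.567, Stonebridge 6.953, Millford 6.356, Ashgrove 7.374, Fernley 6.637.
Rounding down gives 16, 6, 10, 6, 6, 6, 7, 6 = 63 seats, so the divisor must be adjusted.
With modified divisor 26.6: modified quotas Oakdale 17.857, Rivermont 6.692, Pinehurst 10.902, Claybrook 7.030, Stonebridge 7.444, Millford 6.805, Ashgrove 7.895, Fernley 7.105.
Rounding down: Oakdale 17, Rivermont 6, Pinehurst 10, Claybrook 7, Stonebridge 7, Millford 6, Ashgrove 7, Fernley 7 (total 67).
Rivermont receives 6.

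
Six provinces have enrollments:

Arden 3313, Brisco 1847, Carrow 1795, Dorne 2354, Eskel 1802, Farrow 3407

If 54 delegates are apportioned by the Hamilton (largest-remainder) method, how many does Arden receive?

The standard divisor is 14518/54 ≈ 268.852.
Standard quotas: Arden 12.323, Brisco 6.870, Carrow 6.677, Dorne 8.756, Eskel 6.703, Farrow 12.672.
Lower quotas: Arden 12, Brisco 6, Carrow 6, Dorne 8, Eskel 6, Farrow 12 (sum 50, leaving 4 seats).
Remainders in descending order: Brisco 0.870, Dorne 0.756, Eskel 0.703, Carrow 0.677, Farrow 0.672, Arden 0.323.
The surplus seats go to Brisco, Dorne, Eskel, Carrow.
Arden receives 12.

12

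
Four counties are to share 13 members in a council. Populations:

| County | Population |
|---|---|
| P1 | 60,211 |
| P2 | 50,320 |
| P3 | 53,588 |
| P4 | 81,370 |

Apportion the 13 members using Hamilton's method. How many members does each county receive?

P1: 3; P2: 3; P3: 3; P4: 4

Total 245489; standard divisor 245489/13 ≈ 18883.769.
Standard quotas: P1 3.1885, P2 2.6647, P3 2.8378, P4 4.3090.
Lower quotas: P1 3, P2 2, P3 2, P4 4 (sum 11, leaving 2 seats).
Remainders in descending order: P3 0.8378, P2 0.6647, P4 0.3090, P1 0.1885.
Largest remainders: P3, P2 receive the extra seats.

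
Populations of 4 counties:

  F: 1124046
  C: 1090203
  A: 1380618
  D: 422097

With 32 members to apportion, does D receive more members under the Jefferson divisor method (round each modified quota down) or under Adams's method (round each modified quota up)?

Adams

Jefferson: F 9, C 9, A 11, D 3.
Adams: F 9, C 8, A 11, D 4.
D gets 3 under Jefferson and 4 under Adams.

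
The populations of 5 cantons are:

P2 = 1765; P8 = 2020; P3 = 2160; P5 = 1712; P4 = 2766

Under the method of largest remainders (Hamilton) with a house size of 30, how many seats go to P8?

Standard divisor: 10423 ÷ 30 ≈ 347.433.
Standard quotas: P2 5.080, P8 5.814, P3 6.217, P5 4.928, P4 7.961.
Lower quotas: P2 5, P8 5, P3 6, P5 4, P4 7 (sum 27, leaving 3 seats).
Remainders in descending order: P4 0.961, P5 0.928, P8 0.814, P3 0.217, P2 0.080.
Largest remainders: P4, P5, P8 receive the extra seats.
P8 receives 6.

6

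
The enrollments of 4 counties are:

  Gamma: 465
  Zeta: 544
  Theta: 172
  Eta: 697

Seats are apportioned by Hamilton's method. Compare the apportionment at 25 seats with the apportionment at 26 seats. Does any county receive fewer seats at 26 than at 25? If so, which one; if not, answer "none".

At 25 seats: Gamma 6, Zeta 7, Theta 3, Eta 9.
At 26 seats: Gamma 6, Zeta 8, Theta 2, Eta 10.
Theta drops from 3 to 2.

Theta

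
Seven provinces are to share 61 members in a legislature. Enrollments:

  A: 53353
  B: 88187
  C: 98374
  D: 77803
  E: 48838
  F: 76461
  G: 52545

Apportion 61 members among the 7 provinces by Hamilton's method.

A: 7, B: 11, C: 12, D: 10, E: 6, F: 9, G: 6

The standard divisor is 495561/61 ≈ 8123.951.
Standard quotas: A 6.5674, B 10.8552, C 12.1091, D 9.5770, E 6.0116, F 9.4118, G 6.4679.
Lower quotas: A 6, B 10, C 12, D 9, E 6, F 9, G 6 (sum 58, leaving 3 seats).
Remainders in descending order: B 0.8552, D 0.5770, A 0.5674, G 0.4679, F 0.4118, C 0.1091, E 0.0116.
Largest remainders: B, D, A receive the extra seats.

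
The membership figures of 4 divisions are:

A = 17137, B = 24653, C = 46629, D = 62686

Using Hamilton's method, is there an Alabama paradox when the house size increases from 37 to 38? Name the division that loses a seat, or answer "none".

At 37 seats: A 4, B 6, C 12, D 15.
At 38 seats: A 4, B 6, C 12, D 16.
No division's allocation decreased.

none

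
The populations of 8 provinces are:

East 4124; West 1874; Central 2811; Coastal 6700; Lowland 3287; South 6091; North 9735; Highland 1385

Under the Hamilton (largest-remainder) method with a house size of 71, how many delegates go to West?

4

Total 36007; standard divisor 36007/71 ≈ 507.141.
Standard quotas: East 8.1319, West 3.6952, Central 5.5428, Coastal 13.2113, Lowland 6.4814, South 12.0105, North 19.1959, Highland 2.7310.
Lower quotas: East 8, West 3, Central 5, Coastal 13, Lowland 6, South 12, North 19, Highland 2 (sum 68, leaving 3 seats).
Remainders in descending order: Highland 0.7310, West 0.6952, Central 0.5428, Lowland 0.4814, Coastal 0.2113, North 0.1959, East 0.1319, South 0.0105.
The surplus seats go to Highland, West, Central.
West receives 4.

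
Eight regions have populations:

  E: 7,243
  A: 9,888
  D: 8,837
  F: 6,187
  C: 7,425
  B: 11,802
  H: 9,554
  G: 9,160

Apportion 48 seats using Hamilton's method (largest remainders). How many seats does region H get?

7

Total 70096; standard divisor 70096/48 ≈ 1460.333.
Standard quotas: E 4.9598, A 6.7711, D 6.0514, F 4.2367, C 5.0845, B 8.0817, H 6.5423, G 6.2725.
Lower quotas: E 4, A 6, D 6, F 4, C 5, B 8, H 6, G 6 (sum 45, leaving 3 seats).
Remainders in descending order: E 0.9598, A 0.7711, H 0.5423, G 0.2725, F 0.2367, C 0.0845, B 0.0817, D 0.0514.
Largest remainders: E, A, H receive the extra seats.
H receives 7.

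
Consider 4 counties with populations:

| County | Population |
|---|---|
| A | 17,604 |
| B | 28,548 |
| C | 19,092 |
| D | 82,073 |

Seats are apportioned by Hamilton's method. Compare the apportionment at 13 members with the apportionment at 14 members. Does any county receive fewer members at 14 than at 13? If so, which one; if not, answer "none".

A

At 13 seats: A 2, B 2, C 2, D 7.
At 14 seats: A 1, B 3, C 2, D 8.
A drops from 2 to 1.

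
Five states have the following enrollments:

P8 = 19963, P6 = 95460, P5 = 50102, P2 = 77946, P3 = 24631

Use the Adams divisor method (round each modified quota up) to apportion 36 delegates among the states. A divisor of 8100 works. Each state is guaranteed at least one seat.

P8 3, P6 12, P5 7, P2 10, P3 4

With modified divisor 8100: modified quotas P8 2.465, P6 11.785, P5 6.185, P2 9.623, P3 3.041.
Rounding up: P8 3, P6 12, P5 7, P2 10, P3 4 (total 36).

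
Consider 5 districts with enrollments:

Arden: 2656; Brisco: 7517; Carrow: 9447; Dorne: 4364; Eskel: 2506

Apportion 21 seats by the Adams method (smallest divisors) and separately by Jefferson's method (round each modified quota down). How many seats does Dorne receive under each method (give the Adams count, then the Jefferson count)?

Adams: Arden 2, Brisco 6, Carrow 7, Dorne 4, Eskel 2.
Jefferson: Arden 2, Brisco 6, Carrow 8, Dorne 3, Eskel 2.
Dorne gets 4 under Adams and 3 under Jefferson.

4 and 3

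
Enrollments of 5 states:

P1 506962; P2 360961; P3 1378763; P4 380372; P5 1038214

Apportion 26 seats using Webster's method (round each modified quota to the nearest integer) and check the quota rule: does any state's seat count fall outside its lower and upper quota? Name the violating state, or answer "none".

none

Standard quotas: P1 3.596, P2 2.561, P3 9.780, P4 2.698, P5 7.365.
Webster allocation: P1 4, P2 2, P3 10, P4 3, P5 7.
Every allocation lies between the lower and upper quota.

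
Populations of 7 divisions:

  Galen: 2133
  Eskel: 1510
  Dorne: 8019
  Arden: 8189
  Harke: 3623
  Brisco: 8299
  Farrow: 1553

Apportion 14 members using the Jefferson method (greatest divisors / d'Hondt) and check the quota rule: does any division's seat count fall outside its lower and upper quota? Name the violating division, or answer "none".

Standard quotas: Galen 0.896, Eskel 0.634, Dorne 3.369, Arden 3.440, Harke 1.522, Brisco 3.486, Farrow 0.652.
Jefferson allocation: Galen 1, Eskel 0, Dorne 4, Arden 4, Harke 1, Brisco 4, Farrow 0.
Every allocation lies between the lower and upper quota.

none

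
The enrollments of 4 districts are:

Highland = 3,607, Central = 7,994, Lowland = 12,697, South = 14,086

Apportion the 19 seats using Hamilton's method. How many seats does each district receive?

Highland 2; Central 4; Lowland 6; South 7

Total 38384; standard divisor 38384/19 ≈ 2020.211.
Standard quotas: Highland 1.7855, Central 3.9570, Lowland 6.2850, South 6.9725.
Lower quotas: Highland 1, Central 3, Lowland 6, South 6 (sum 16, leaving 3 seats).
Remainders in descending order: South 0.9725, Central 0.9570, Highland 0.7855, Lowland 0.2850.
The surplus seats go to South, Central, Highland.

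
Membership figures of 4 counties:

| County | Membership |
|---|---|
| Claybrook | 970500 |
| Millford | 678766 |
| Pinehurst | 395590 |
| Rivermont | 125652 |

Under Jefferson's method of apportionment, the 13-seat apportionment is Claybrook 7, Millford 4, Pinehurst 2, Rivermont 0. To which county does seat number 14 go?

Millford

Priority for the next seat is population ÷ (current seats + 1).
Priorities: Claybrook 121312.500, Millford 135753.200, Pinehurst 131863.333, Rivermont 125652.000.
Highest priority: Millford.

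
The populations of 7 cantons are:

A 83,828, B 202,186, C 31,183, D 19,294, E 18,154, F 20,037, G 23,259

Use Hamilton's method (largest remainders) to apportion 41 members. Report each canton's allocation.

A 9, B 21, C 3, D 2, E 2, F 2, G 2

The standard divisor is 397941/41 ≈ 9705.878.
Standard quotas: A 8.6368, B 20.8313, C 3.2128, D 1.9879, E 1.8704, F 2.0644, G 2.3964.
Lower quotas: A 8, B 20, C 3, D 1, E 1, F 2, G 2 (sum 37, leaving 4 seats).
Remainders in descending order: D 0.9879, E 0.8704, B 0.8313, A 0.6368, G 0.3964, C 0.2128, F 0.0644.
Largest remainders: D, E, B, A receive the extra seats.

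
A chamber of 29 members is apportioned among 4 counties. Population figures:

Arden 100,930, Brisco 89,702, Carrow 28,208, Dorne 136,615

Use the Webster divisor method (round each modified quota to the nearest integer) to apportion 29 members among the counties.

Standard divisor 355455/29 ≈ 12257.069; standard quotas: Arden 8.234, Brisco 7.318, Carrow 2.301, Dorne 11.146.
Rounding to the nearest integer gives 8, 7, 2, 11 = 28 seats, so the divisor must be adjusted.
With modified divisor 11920: modified quotas Arden 8.467, Brisco 7.525, Carrow 2.366, Dorne 11.461.
Rounding to the nearest integer: Arden 8, Brisco 8, Carrow 2, Dorne 11 (total 29).

Arden 8; Brisco 8; Carrow 2; Dorne 11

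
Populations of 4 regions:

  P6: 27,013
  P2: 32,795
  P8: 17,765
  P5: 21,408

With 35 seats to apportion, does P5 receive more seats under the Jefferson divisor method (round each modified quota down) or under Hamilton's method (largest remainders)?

Jefferson: P6 10, P2 12, P8 6, P5 7.
Hamilton: P6 9, P2 12, P8 6, P5 8.
P5 gets 7 under Jefferson and 8 under Hamilton.

Hamilton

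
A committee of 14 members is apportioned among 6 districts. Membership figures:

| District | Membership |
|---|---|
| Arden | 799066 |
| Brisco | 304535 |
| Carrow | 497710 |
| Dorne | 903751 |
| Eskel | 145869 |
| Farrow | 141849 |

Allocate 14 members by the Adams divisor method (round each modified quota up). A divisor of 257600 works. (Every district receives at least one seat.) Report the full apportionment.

Arden: 4, Brisco: 2, Carrow: 2, Dorne: 4, Eskel: 1, Farrow: 1

With modified divisor 257600: modified quotas Arden 3.102, Brisco 1.182, Carrow 1.932, Dorne 3.508, Eskel 0.566, Farrow 0.551.
Rounding up: Arden 4, Brisco 2, Carrow 2, Dorne 4, Eskel 1, Farrow 1 (total 14).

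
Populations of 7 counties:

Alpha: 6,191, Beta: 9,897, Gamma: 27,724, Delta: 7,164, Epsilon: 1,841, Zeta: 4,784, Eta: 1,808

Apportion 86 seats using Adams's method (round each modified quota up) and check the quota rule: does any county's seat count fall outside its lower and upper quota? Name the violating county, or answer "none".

Gamma

Standard quotas: Alpha 8.962, Beta 14.327, Gamma 40.133, Delta 10.371, Epsilon 2.665, Zeta 6.925, Eta 2.617.
Adams allocation: Alpha 9, Beta 14, Gamma 39, Delta 11, Epsilon 3, Zeta 7, Eta 3.
Gamma has quota 40.133 (lower 40, upper 41) but receives 39 — outside the quota interval.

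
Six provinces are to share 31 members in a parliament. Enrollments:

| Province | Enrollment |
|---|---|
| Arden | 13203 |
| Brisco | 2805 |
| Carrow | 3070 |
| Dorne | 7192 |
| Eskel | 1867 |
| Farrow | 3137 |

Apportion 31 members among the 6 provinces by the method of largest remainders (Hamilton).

Total 31274; standard divisor 31274/31 ≈ 1008.839.
Standard quotas: Arden 13.0873, Brisco 2.7804, Carrow 3.0431, Dorne 7.1290, Eskel 1.8506, Farrow 3.1095.
Lower quotas: Arden 13, Brisco 2, Carrow 3, Dorne 7, Eskel 1, Farrow 3 (sum 29, leaving 2 seats).
Remainders in descending order: Eskel 0.8506, Brisco 0.7804, Dorne 0.1290, Farrow 0.1095, Arden 0.0873, Carrow 0.0431.
Largest remainders: Eskel, Brisco receive the extra seats.

Arden=13, Brisco=3, Carrow=3, Dorne=7, Eskel=2, Farrow=3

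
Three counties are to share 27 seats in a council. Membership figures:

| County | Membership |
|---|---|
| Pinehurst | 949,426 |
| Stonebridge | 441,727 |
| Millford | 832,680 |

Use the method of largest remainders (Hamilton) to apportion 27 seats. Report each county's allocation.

Pinehurst 12, Stonebridge 5, Millford 10

Total 2223833; standard divisor 2223833/27 ≈ 82364.185.
Standard quotas: Pinehurst 11.5272, Stonebridge 5.3631, Millford 10.1097.
Lower quotas: Pinehurst 11, Stonebridge 5, Millford 10 (sum 26, leaving 1 seat).
Remainders in descending order: Pinehurst 0.5272, Stonebridge 0.3631, Millford 0.1097.
The surplus seat goes to Pinehurst.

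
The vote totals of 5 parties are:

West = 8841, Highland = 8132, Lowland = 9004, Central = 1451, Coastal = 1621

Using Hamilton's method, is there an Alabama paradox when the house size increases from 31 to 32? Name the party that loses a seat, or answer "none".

At 31 seats: West 9, Highland 9, Lowland 10, Central 1, Coastal 2.
At 32 seats: West 10, Highland 9, Lowland 10, Central 1, Coastal 2.
No party's allocation decreased.

none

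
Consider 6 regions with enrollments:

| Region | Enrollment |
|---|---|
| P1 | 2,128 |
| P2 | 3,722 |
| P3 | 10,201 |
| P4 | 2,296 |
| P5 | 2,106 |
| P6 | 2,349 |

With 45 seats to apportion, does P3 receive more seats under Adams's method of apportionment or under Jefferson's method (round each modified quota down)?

Jefferson

Adams: P1 4, P2 7, P3 20, P4 5, P5 4, P6 5.
Jefferson: P1 4, P2 7, P3 21, P4 4, P5 4, P6 5.
P3 gets 20 under Adams and 21 under Jefferson.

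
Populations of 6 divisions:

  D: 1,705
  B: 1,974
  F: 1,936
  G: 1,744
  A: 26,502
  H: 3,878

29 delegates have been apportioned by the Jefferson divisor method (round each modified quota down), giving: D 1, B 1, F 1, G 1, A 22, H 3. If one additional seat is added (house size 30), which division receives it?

A

Priority for the next seat is population ÷ (current seats + 1).
Priorities: D 852.500, B 987.000, F 968.000, G 872.000, A 1152.261, H 969.500.
Highest priority: A.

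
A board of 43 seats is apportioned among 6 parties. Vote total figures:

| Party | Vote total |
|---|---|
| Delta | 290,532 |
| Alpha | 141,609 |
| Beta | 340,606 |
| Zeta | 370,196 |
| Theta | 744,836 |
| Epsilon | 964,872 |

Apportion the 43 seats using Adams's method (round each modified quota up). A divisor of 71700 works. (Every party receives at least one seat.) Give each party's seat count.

Delta=5, Alpha=2, Beta=5, Zeta=6, Theta=11, Epsilon=14

With modified divisor 71700: modified quotas Delta 4.052, Alpha 1.975, Beta 4.750, Zeta 5.163, Theta 10.388, Epsilon 13.457.
Rounding up: Delta 5, Alpha 2, Beta 5, Zeta 6, Theta 11, Epsilon 14 (total 43).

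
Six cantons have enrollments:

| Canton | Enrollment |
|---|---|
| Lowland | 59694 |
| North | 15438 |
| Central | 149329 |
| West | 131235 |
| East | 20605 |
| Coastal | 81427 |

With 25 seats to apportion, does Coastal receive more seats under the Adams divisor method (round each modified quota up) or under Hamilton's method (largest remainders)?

Hamilton

Adams: Lowland 3, North 1, Central 8, West 7, East 2, Coastal 4.
Hamilton: Lowland 3, North 1, Central 8, West 7, East 1, Coastal 5.
Coastal gets 4 under Adams and 5 under Hamilton.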